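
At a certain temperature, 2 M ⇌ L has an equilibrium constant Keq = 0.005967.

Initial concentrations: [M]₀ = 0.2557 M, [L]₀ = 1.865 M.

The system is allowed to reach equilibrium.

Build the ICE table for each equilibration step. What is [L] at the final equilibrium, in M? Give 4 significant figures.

Q₀ = 28.52 vs Keq = 0.005967 ⇒ Q>K, reverse
Step 1:
                    M           L
  init         0.2557       1.865
  Δ             3.557      -1.778
  eq            3.812     0.08672
  solve Keq expr → x = -1.778; check Q = 0.005967

[L]_eq = 0.08672 M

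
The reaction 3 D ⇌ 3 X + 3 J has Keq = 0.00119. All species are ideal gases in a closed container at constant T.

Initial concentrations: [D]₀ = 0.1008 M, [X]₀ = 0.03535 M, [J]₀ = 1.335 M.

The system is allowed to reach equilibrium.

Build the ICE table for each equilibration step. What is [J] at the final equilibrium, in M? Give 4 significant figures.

[J]_eq = 1.31 M

Q₀ = 0.1026 vs Keq = 0.00119 ⇒ Q>K, reverse
Step 1:
                   D          X          J
  init        0.1008    0.03535      1.335
  Δ          0.02516   -0.02516   -0.02516
  eq           0.126    0.01019       1.31
  solve Keq expr → x = -0.008387; check Q = 0.00119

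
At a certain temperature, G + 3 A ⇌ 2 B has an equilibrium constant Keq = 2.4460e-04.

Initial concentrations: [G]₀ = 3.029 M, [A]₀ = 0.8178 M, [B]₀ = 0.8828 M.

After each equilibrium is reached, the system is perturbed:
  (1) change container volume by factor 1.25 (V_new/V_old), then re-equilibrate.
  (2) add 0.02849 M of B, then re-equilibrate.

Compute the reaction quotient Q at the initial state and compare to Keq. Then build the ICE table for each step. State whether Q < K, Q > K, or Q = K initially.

Q₀ = 0.4704; Q > K (proceeds reverse)

Q₀ = 0.4704 vs Keq = 2.4460e-04 ⇒ Q>K, reverse
Step 1:
                  G         A         B
  init        3.029    0.8178    0.8828
  Δ          0.3999       1.2   -0.7998
  eq          3.429     2.018   0.08299
  solve Keq expr → x = -0.3999; check Q = 2.4460e-04
Then change container volume by factor 1.25 (V_new/V_old).
Step 2:
                  G         A         B
  init        2.743     1.614   0.06639
  Δ        0.006152   0.01846   -0.0123
  eq          2.749     1.632   0.05409
  solve Keq expr → x = -0.006152; check Q = 2.4460e-04
Then add 0.02849 M of B.
Step 3:
                  G         A         B
  init        2.749     1.632   0.08258
  Δ         0.01319   0.03957  -0.02638
  eq          2.762     1.672    0.0562
  solve Keq expr → x = -0.01319; check Q = 2.4460e-04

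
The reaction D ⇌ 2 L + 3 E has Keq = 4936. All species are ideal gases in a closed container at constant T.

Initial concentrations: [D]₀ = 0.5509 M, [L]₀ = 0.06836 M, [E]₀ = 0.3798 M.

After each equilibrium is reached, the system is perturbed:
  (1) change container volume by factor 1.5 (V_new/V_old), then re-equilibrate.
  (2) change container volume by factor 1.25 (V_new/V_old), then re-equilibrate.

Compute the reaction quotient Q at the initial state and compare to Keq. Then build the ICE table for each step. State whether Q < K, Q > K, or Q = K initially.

Q₀ = 4.6473e-04 vs Keq = 4936 ⇒ Q<K, forward
Step 1:
                    D           L           E
  Initial      0.5509     0.06836      0.3798
  Change      -0.5486       1.097       1.646
  Equil      0.002288       1.166       2.026
  solve Keq expr → x = 0.5486; check Q = 4936
Then change container volume by factor 1.5 (V_new/V_old).
Step 2:
                    D           L           E
  Initial    0.001525      0.7771        1.35
  Change     -0.00122    0.002439    0.003659
  Equil    3.0562e-04      0.7795       1.354
  solve Keq expr → x = 0.00122; check Q = 4936
Then change container volume by factor 1.25 (V_new/V_old).
Step 3:
                    D           L           E
  Initial  2.4450e-04      0.6236       1.083
  Change  -1.4414e-04  2.8828e-04  4.3242e-04
  Equil    1.0036e-04      0.6239       1.084
  solve Keq expr → x = 1.4414e-04; check Q = 4936

Q₀ = 4.6473e-04; Q < K (proceeds forward)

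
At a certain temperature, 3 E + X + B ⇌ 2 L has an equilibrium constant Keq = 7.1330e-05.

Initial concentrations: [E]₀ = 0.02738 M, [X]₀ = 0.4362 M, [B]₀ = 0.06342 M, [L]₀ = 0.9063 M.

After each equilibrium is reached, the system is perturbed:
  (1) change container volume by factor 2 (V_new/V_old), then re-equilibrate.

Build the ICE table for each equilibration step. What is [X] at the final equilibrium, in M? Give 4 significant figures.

Q₀ = 1.4465e+06 vs Keq = 7.1330e-05 ⇒ Q>K, reverse
Step 1:
                   E          X          B          L
  I          0.02738     0.4362    0.06342     0.9063
  C            1.346     0.4486     0.4486    -0.8972
  E            1.373     0.8848      0.512   0.009146
  solve Keq expr → x = -0.4486; check Q = 7.1330e-05
Then change container volume by factor 2 (V_new/V_old).
Step 2:
                   E          X          B          L
  I           0.6866     0.4424      0.256   0.004573
  C           0.0044   0.001467   0.001467  -0.002933
  E            0.691     0.4439     0.2575    0.00164
  solve Keq expr → x = -0.001467; check Q = 7.1330e-05

[X]_eq = 0.4439 M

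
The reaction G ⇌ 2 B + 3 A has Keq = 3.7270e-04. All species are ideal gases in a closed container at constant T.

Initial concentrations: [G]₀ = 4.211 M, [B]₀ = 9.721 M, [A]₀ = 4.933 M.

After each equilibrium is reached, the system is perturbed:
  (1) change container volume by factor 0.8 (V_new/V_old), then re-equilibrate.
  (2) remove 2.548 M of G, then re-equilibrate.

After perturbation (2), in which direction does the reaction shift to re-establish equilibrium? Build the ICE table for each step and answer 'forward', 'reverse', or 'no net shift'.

Direction: reverse

Q₀ = 2694 vs Keq = 3.7270e-04 ⇒ Q>K, reverse
Step 1:
                    G           B           A
  I             4.211       9.721       4.933
  C             1.632      -3.264      -4.896
  E             5.843       6.457     0.03738
  solve Keq expr → x = -1.632; check Q = 3.7270e-04
Then change container volume by factor 0.8 (V_new/V_old).
Step 2:
                    G           B           A
  I             7.304       8.072     0.04672
  C          0.003998   -0.007997    -0.01199
  E             7.308       8.064     0.03473
  solve Keq expr → x = -0.003998; check Q = 3.7270e-04
Then remove 2.548 M of G.
Step 3:
                    G           B           A
  I              4.76       8.064     0.03473
  C          0.001538   -0.003076   -0.004614
  E             4.761        8.06     0.03011
  solve Keq expr → x = -0.001538; check Q = 3.7270e-04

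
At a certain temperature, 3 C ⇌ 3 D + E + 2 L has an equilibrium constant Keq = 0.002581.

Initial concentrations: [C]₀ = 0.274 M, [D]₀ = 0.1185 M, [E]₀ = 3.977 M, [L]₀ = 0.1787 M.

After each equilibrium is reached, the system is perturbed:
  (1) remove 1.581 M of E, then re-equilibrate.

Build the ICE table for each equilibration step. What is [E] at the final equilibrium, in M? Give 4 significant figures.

Q₀ = 0.01027 vs Keq = 0.002581 ⇒ Q>K, reverse
Step 1:
                  C         D         E         L
  Initial     0.274    0.1185     3.977    0.1787
  Change    0.02912  -0.02912 -0.009706  -0.01941
  Equil      0.3031   0.08938     3.967    0.1593
  solve Keq expr → x = -0.009706; check Q = 0.002581
Then remove 1.581 M of E.
Step 2:
                  C         D         E         L
  Initial    0.3031   0.08938     2.386    0.1593
  Change   -0.01013   0.01013  0.003376  0.006751
  Equil       0.293   0.09951      2.39     0.166
  solve Keq expr → x = 0.003376; check Q = 0.002581

[E]_eq = 2.39 M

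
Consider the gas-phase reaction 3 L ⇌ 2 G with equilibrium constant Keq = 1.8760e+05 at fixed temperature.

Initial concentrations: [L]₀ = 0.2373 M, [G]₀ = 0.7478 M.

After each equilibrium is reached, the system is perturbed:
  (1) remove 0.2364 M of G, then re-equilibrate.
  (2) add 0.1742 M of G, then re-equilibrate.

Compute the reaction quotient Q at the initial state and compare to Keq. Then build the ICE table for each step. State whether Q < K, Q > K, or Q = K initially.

Q₀ = 41.85 vs Keq = 1.8760e+05 ⇒ Q<K, forward
Step 1:
                    L           G
  Initial      0.2373      0.7478
  Change      -0.2211      0.1474
  Equil       0.01623      0.8952
  solve Keq expr → x = 0.07369; check Q = 1.8760e+05
Then remove 0.2364 M of G.
Step 2:
                    L           G
  Initial     0.01623      0.6588
  Change    -0.002973    0.001982
  Equil       0.01325      0.6608
  solve Keq expr → x = 9.9109e-04; check Q = 1.8760e+05
Then add 0.1742 M of G.
Step 3:
                    L           G
  Initial     0.01325       0.835
  Change     0.002219   -0.001479
  Equil       0.01547      0.8335
  solve Keq expr → x = -7.3964e-04; check Q = 1.8760e+05

Q₀ = 41.85; Q < K (proceeds forward)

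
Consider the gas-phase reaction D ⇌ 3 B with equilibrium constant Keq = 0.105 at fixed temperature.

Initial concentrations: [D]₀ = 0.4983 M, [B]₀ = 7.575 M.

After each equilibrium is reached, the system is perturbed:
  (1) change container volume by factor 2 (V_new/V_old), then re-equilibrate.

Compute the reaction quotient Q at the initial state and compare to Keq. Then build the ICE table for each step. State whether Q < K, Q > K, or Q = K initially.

Q₀ = 872.3; Q > K (proceeds reverse)

Q₀ = 872.3 vs Keq = 0.105 ⇒ Q>K, reverse
Step 1:
                    D           B
  Initial      0.4983       7.575
  Change        2.303       -6.91
  Equil         2.802      0.6651
  solve Keq expr → x = -2.303; check Q = 0.105
Then change container volume by factor 2 (V_new/V_old).
Step 2:
                    D           B
  Initial       1.401      0.3325
  Change     -0.06246      0.1874
  Equil         1.338      0.5199
  solve Keq expr → x = 0.06246; check Q = 0.105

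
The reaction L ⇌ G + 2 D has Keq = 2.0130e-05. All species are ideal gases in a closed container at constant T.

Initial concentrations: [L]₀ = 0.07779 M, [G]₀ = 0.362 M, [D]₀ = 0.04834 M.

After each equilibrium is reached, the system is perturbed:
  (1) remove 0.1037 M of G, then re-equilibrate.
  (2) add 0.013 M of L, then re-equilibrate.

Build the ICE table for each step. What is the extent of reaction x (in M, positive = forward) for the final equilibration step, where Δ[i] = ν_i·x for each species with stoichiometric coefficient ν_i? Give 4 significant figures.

Q₀ = 0.01087 vs Keq = 2.0130e-05 ⇒ Q>K, reverse
Step 1:
                  L         G         D
  init      0.07779     0.362   0.04834
  Δ         0.02295  -0.02295  -0.04589
  eq         0.1007    0.3391  0.002446
  solve Keq expr → x = -0.02295; check Q = 2.0130e-05
Then remove 0.1037 M of G.
Step 2:
                  L         G         D
  init       0.1007    0.2354  0.002446
  Δ       -2.4235e-04 2.4235e-04 4.8470e-04
  eq         0.1005    0.2356   0.00293
  solve Keq expr → x = 2.4235e-04; check Q = 2.0130e-05
Then add 0.013 M of L.
Step 3:
                  L         G         D
  init       0.1135    0.2356   0.00293
  Δ       -9.0960e-05 9.0960e-05 1.8192e-04
  eq         0.1134    0.2357  0.003112
  solve Keq expr → x = 9.0960e-05; check Q = 2.0130e-05

x = 9.0960e-05 M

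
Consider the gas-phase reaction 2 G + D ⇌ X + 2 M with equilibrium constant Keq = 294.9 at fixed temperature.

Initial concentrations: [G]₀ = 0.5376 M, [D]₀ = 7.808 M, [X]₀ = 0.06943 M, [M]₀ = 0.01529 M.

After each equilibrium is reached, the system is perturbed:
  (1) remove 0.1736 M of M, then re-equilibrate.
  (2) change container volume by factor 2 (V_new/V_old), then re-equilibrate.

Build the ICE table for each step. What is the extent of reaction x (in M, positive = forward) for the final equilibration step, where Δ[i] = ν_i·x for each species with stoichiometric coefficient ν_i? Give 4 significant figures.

x = 0 M

Q₀ = 7.1929e-06 vs Keq = 294.9 ⇒ Q<K, forward
Step 1:
                   G          D          X          M
  init        0.5376      7.808    0.06943    0.01529
  Δ          -0.5309    -0.2654     0.2654     0.5309
  eq        0.006702      7.543     0.3349     0.5462
  solve Keq expr → x = 0.2654; check Q = 294.9
Then remove 0.1736 M of M.
Step 2:
                   G          D          X          M
  init      0.006702      7.543     0.3349     0.3726
  Δ        -0.002097  -0.001048   0.001048   0.002097
  eq        0.004605      7.542     0.3359     0.3747
  solve Keq expr → x = 0.001048; check Q = 294.9
Then change container volume by factor 2 (V_new/V_old).
Step 3:
                   G          D          X          M
  init      0.002302      3.771      0.168     0.1873
  Δ                0          0          0          0
  eq        0.002302      3.771      0.168     0.1873
  solve Keq expr → x = 0; check Q = 294.9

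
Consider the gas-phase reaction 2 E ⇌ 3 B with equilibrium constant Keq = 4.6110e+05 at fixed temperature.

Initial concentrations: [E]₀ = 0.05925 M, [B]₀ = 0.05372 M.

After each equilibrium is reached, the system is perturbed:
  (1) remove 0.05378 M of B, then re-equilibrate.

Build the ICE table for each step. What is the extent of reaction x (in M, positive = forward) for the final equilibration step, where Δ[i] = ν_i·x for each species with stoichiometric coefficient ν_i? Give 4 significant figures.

x = 2.0129e-05 M

Q₀ = 0.04416 vs Keq = 4.6110e+05 ⇒ Q<K, forward
Step 1:
                  E         B
  init      0.05925   0.05372
  Δ        -0.05917   0.08876
  eq      7.9198e-05    0.1425
  solve Keq expr → x = 0.02959; check Q = 4.6110e+05
Then remove 0.05378 M of B.
Step 2:
                  E         B
  init    7.9198e-05    0.0887
  Δ       -4.0258e-05 6.0386e-05
  eq      3.8941e-05   0.08876
  solve Keq expr → x = 2.0129e-05; check Q = 4.6110e+05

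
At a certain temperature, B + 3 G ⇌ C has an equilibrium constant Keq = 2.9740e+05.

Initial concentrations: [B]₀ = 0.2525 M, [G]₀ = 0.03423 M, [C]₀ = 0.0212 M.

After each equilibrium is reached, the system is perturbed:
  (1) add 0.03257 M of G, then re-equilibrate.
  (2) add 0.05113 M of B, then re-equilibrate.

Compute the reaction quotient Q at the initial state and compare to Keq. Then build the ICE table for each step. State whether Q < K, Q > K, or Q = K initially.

Q₀ = 2093 vs Keq = 2.9740e+05 ⇒ Q<K, forward
Step 1:
                   B          G          C
  Initial     0.2525    0.03423     0.0212
  Change   -0.008922   -0.02677   0.008922
  Equil       0.2436   0.007464    0.03012
  solve Keq expr → x = 0.008922; check Q = 2.9740e+05
Then add 0.03257 M of G.
Step 2:
                   B          G          C
  Initial     0.2436    0.04003    0.03012
  Change    -0.01055   -0.03166    0.01055
  Equil        0.233   0.008373    0.04068
  solve Keq expr → x = 0.01055; check Q = 2.9740e+05
Then add 0.05113 M of B.
Step 3:
                   B          G          C
  Initial     0.2842   0.008373    0.04068
  Change  -1.7432e-04 -5.2295e-04 1.7432e-04
  Equil        0.284    0.00785    0.04085
  solve Keq expr → x = 1.7432e-04; check Q = 2.9740e+05

Q₀ = 2093; Q < K (proceeds forward)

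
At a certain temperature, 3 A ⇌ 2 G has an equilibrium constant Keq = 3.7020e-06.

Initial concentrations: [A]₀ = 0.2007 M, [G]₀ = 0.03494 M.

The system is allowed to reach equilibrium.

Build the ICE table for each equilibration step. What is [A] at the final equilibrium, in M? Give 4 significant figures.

[A]_eq = 0.2527 M

Q₀ = 0.151 vs Keq = 3.7020e-06 ⇒ Q>K, reverse
Step 1:
                  A         G
  init       0.2007   0.03494
  Δ         0.05204   -0.0347
  eq         0.2527 2.4448e-04
  solve Keq expr → x = -0.01735; check Q = 3.7020e-06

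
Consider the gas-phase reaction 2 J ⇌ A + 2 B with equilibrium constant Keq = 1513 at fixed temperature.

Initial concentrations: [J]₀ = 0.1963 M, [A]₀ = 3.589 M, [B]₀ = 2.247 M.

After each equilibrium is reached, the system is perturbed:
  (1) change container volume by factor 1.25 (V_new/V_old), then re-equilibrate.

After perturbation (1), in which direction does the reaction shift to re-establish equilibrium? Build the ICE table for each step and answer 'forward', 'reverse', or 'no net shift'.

Direction: forward

Q₀ = 470.3 vs Keq = 1513 ⇒ Q<K, forward
Step 1:
                    J           A           B
  I            0.1963       3.589       2.247
  C          -0.08221      0.0411     0.08221
  E            0.1141        3.63       2.329
  solve Keq expr → x = 0.0411; check Q = 1513
Then change container volume by factor 1.25 (V_new/V_old).
Step 2:
                    J           A           B
  I           0.09127       2.904       1.863
  C         -0.009169    0.004585    0.009169
  E            0.0821       2.909       1.873
  solve Keq expr → x = 0.004585; check Q = 1513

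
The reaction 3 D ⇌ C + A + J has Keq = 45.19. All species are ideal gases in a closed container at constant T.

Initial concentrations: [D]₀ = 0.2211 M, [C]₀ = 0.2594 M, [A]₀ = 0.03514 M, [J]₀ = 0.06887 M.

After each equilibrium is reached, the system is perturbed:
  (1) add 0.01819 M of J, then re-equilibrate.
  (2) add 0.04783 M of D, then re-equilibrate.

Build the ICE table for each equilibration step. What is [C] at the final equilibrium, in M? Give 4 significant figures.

Q₀ = 0.05808 vs Keq = 45.19 ⇒ Q<K, forward
Step 1:
                  D         C         A         J
  init       0.2211    0.2594   0.03514   0.06887
  Δ         -0.1771   0.05905   0.05905   0.05905
  eq        0.04395    0.3184   0.09419    0.1279
  solve Keq expr → x = 0.05905; check Q = 45.19
Then add 0.01819 M of J.
Step 2:
                  D         C         A         J
  init      0.04395    0.3184   0.09419    0.1461
  Δ        0.001802 -6.0070e-04 -6.0070e-04 -6.0070e-04
  eq        0.04575    0.3178   0.09359    0.1455
  solve Keq expr → x = -6.0070e-04; check Q = 45.19
Then add 0.04783 M of D.
Step 3:
                  D         C         A         J
  init      0.09358    0.3178   0.09359    0.1455
  Δ        -0.04331   0.01444   0.01444   0.01444
  eq        0.05027    0.3323     0.108    0.1599
  solve Keq expr → x = 0.01444; check Q = 45.19

[C]_eq = 0.3323 M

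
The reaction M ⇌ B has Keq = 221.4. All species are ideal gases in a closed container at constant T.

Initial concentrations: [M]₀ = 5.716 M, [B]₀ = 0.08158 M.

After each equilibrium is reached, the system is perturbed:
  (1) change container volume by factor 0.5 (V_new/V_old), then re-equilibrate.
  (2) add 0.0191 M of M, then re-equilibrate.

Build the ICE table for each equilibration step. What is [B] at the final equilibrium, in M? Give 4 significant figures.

Q₀ = 0.01427 vs Keq = 221.4 ⇒ Q<K, forward
Step 1:
                    M           B
  I             5.716     0.08158
  C             -5.69        5.69
  E           0.02607       5.772
  solve Keq expr → x = 5.69; check Q = 221.4
Then change container volume by factor 0.5 (V_new/V_old).
Step 2:
                    M           B
  I           0.05214       11.54
  C                 0           0
  E           0.05214       11.54
  solve Keq expr → x = 0; check Q = 221.4
Then add 0.0191 M of M.
Step 3:
                    M           B
  I           0.07124       11.54
  C          -0.01901     0.01901
  E           0.05222       11.56
  solve Keq expr → x = 0.01901; check Q = 221.4

[B]_eq = 11.56 M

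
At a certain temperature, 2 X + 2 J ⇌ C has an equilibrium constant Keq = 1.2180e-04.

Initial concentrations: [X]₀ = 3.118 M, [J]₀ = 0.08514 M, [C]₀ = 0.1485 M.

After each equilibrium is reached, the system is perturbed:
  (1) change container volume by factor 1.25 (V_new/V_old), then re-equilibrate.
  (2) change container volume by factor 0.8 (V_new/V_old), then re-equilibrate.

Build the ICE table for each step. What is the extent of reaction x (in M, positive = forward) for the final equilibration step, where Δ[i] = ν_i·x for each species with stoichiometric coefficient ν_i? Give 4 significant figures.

x = 1.0086e-04 M

Q₀ = 2.107 vs Keq = 1.2180e-04 ⇒ Q>K, reverse
Step 1:
                  X         J         C
  I           3.118   0.08514    0.1485
  C          0.2966    0.2966   -0.1483
  E           3.415    0.3817 2.0693e-04
  solve Keq expr → x = -0.1483; check Q = 1.2180e-04
Then change container volume by factor 1.25 (V_new/V_old).
Step 2:
                  X         J         C
  I           2.732    0.3054 1.6555e-04
  C       1.6137e-04 1.6137e-04 -8.0687e-05
  E           2.732    0.3055 8.4859e-05
  solve Keq expr → x = -8.0687e-05; check Q = 1.2180e-04
Then change container volume by factor 0.8 (V_new/V_old).
Step 3:
                  X         J         C
  I           3.415    0.3819 1.0607e-04
  C       -2.0172e-04 -2.0172e-04 1.0086e-04
  E           3.415    0.3817 2.0693e-04
  solve Keq expr → x = 1.0086e-04; check Q = 1.2180e-04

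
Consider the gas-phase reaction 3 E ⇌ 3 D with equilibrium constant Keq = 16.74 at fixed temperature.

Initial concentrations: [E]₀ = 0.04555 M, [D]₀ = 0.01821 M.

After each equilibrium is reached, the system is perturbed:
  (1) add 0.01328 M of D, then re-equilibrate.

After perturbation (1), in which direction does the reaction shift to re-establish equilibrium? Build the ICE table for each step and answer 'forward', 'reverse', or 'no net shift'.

Q₀ = 0.06389 vs Keq = 16.74 ⇒ Q<K, forward
Step 1:
                    E           D
  Initial     0.04555     0.01821
  Change     -0.02763     0.02763
  Equil       0.01792     0.04584
  solve Keq expr → x = 0.00921; check Q = 16.74
Then add 0.01328 M of D.
Step 2:
                    E           D
  Initial     0.01792     0.05912
  Change     0.003732   -0.003732
  Equil       0.02165     0.05539
  solve Keq expr → x = -0.001244; check Q = 16.74

Direction: reverse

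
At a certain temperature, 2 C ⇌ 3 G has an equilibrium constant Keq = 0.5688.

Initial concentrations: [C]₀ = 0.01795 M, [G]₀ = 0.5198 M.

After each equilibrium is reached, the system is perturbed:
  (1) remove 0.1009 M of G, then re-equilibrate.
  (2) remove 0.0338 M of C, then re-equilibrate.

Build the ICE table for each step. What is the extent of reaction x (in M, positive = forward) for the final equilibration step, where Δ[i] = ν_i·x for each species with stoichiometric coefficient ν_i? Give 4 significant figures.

Q₀ = 435.9 vs Keq = 0.5688 ⇒ Q>K, reverse
Step 1:
                   C          G
  Initial    0.01795     0.5198
  Change      0.1671    -0.2507
  Equil       0.1851     0.2691
  solve Keq expr → x = -0.08357; check Q = 0.5688
Then remove 0.1009 M of G.
Step 2:
                   C          G
  Initial     0.1851     0.1682
  Change    -0.04023    0.06034
  Equil       0.1449     0.2285
  solve Keq expr → x = 0.02011; check Q = 0.5688
Then remove 0.0338 M of C.
Step 3:
                   C          G
  Initial     0.1111     0.2285
  Change     0.01413   -0.02119
  Equil       0.1252     0.2073
  solve Keq expr → x = -0.007063; check Q = 0.5688

x = -0.007063 M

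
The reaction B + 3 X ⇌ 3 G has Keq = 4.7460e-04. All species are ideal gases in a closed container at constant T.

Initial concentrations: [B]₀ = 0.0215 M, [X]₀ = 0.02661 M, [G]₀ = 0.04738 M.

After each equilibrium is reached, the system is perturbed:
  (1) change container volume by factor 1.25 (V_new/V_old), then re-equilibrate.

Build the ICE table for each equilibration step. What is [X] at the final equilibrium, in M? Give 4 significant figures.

Q₀ = 262.6 vs Keq = 4.7460e-04 ⇒ Q>K, reverse
Step 1:
                    B           X           G
  I            0.0215     0.02661     0.04738
  C           0.01517     0.04551    -0.04551
  E           0.03667     0.07212    0.001869
  solve Keq expr → x = -0.01517; check Q = 4.7460e-04
Then change container volume by factor 1.25 (V_new/V_old).
Step 2:
                    B           X           G
  I           0.02934      0.0577    0.001495
  C        3.4709e-05  1.0413e-04 -1.0413e-04
  E           0.02937      0.0578    0.001391
  solve Keq expr → x = -3.4709e-05; check Q = 4.7460e-04

[X]_eq = 0.0578 M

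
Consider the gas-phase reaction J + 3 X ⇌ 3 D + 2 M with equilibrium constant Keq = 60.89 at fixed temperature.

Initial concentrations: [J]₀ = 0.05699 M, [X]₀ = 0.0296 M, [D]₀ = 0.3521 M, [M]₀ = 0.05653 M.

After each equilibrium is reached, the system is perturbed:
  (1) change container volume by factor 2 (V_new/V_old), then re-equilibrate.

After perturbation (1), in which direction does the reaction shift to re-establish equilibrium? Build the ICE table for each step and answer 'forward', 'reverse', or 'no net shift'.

Q₀ = 94.38 vs Keq = 60.89 ⇒ Q>K, reverse
Step 1:
                   J          X          D          M
  I          0.05699     0.0296     0.3521    0.05653
  C         0.001086   0.003257  -0.003257  -0.002171
  E          0.05808    0.03286     0.3488    0.05436
  solve Keq expr → x = -0.001086; check Q = 60.89
Then change container volume by factor 2 (V_new/V_old).
Step 2:
                   J          X          D          M
  I          0.02904    0.01643     0.1744    0.02718
  C       -8.4144e-04  -0.002524   0.002524   0.001683
  E           0.0282     0.0139     0.1769    0.02886
  solve Keq expr → x = 8.4144e-04; check Q = 60.89

Direction: forward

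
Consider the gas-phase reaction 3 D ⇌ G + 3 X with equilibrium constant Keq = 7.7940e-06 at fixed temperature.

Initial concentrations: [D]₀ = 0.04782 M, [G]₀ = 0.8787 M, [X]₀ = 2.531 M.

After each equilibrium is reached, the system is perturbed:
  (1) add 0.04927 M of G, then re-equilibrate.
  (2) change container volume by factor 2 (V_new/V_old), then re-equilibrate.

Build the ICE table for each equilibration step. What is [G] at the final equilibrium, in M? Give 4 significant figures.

Q₀ = 1.3028e+05 vs Keq = 7.7940e-06 ⇒ Q>K, reverse
Step 1:
                  D         G         X
  Initial   0.04782    0.8787     2.531
  Change      2.415   -0.8049    -2.415
  Equil       2.462   0.07383    0.1164
  solve Keq expr → x = -0.8049; check Q = 7.7940e-06
Then add 0.04927 M of G.
Step 2:
                  D         G         X
  Initial     2.462    0.1231    0.1164
  Change    0.01611 -0.005371  -0.01611
  Equil       2.479    0.1177    0.1003
  solve Keq expr → x = -0.005371; check Q = 7.7940e-06
Then change container volume by factor 2 (V_new/V_old).
Step 3:
                  D         G         X
  Initial     1.239   0.05886   0.05013
  Change   -0.01119   0.00373   0.01119
  Equil       1.228   0.06259   0.06133
  solve Keq expr → x = 0.00373; check Q = 7.7940e-06

[G]_eq = 0.06259 M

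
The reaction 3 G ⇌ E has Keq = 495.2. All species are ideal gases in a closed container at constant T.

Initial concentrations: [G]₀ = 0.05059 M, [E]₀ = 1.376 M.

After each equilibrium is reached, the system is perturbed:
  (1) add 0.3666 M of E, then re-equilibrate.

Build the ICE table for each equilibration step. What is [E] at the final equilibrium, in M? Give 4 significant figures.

[E]_eq = 1.709 M

Q₀ = 1.0627e+04 vs Keq = 495.2 ⇒ Q>K, reverse
Step 1:
                  G         E
  Initial   0.05059     1.376
  Change    0.08898  -0.02966
  Equil      0.1396     1.346
  solve Keq expr → x = -0.02966; check Q = 495.2
Then add 0.3666 M of E.
Step 2:
                  G         E
  Initial    0.1396     1.713
  Change    0.01155 -0.003851
  Equil      0.1511     1.709
  solve Keq expr → x = -0.003851; check Q = 495.2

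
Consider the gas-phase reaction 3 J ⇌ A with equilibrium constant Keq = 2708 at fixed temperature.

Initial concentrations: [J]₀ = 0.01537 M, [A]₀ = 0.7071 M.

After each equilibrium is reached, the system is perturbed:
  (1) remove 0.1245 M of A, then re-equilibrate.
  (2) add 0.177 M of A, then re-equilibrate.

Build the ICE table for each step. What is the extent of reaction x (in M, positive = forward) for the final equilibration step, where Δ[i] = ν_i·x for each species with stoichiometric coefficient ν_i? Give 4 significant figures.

x = -0.001856 M

Q₀ = 1.9474e+05 vs Keq = 2708 ⇒ Q>K, reverse
Step 1:
                   J          A
  Initial    0.01537     0.7071
  Change     0.04806   -0.01602
  Equil      0.06343     0.6911
  solve Keq expr → x = -0.01602; check Q = 2708
Then remove 0.1245 M of A.
Step 2:
                   J          A
  Initial    0.06343     0.5666
  Change   -0.004017   0.001339
  Equil      0.05941     0.5679
  solve Keq expr → x = 0.001339; check Q = 2708
Then add 0.177 M of A.
Step 3:
                   J          A
  Initial    0.05941     0.7449
  Change    0.005569  -0.001856
  Equil      0.06498     0.7431
  solve Keq expr → x = -0.001856; check Q = 2708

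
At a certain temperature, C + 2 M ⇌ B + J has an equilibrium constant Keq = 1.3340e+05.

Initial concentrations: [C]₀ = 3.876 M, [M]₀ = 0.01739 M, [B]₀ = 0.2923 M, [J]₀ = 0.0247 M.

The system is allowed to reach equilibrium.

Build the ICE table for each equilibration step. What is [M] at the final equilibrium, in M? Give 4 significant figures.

Q₀ = 6.159 vs Keq = 1.3340e+05 ⇒ Q<K, forward
Step 1:
                    C           M           B           J
  I             3.876     0.01739      0.2923      0.0247
  C         -0.008625    -0.01725    0.008625    0.008625
  E             3.867  1.3942e-04      0.3009     0.03333
  solve Keq expr → x = 0.008625; check Q = 1.3340e+05

[M]_eq = 1.3942e-04 M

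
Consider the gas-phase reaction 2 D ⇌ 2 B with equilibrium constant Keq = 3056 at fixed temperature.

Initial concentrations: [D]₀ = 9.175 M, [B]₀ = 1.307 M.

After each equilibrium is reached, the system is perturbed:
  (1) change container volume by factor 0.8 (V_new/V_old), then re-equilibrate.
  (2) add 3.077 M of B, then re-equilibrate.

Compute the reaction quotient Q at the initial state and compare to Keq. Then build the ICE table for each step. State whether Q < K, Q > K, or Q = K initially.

Q₀ = 0.02029; Q < K (proceeds forward)

Q₀ = 0.02029 vs Keq = 3056 ⇒ Q<K, forward
Step 1:
                   D          B
  I            9.175      1.307
  C           -8.989      8.989
  E           0.1862       10.3
  solve Keq expr → x = 4.494; check Q = 3056
Then change container volume by factor 0.8 (V_new/V_old).
Step 2:
                   D          B
  I           0.2328      12.87
  C                0          0
  E           0.2328      12.87
  solve Keq expr → x = 0; check Q = 3056
Then add 3.077 M of B.
Step 3:
                   D          B
  I           0.2328      15.95
  C          0.05467   -0.05467
  E           0.2875      15.89
  solve Keq expr → x = -0.02734; check Q = 3056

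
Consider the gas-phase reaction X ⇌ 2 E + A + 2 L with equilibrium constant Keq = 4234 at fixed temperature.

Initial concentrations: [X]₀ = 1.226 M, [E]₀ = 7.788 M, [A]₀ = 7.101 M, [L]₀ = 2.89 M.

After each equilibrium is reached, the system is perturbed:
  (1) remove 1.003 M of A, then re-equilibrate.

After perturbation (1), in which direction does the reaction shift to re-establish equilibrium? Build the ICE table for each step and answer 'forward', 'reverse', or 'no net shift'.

Q₀ = 2934 vs Keq = 4234 ⇒ Q<K, forward
Step 1:
                   X          E          A          L
  init         1.226      7.788      7.101       2.89
  Δ          -0.1295      0.259     0.1295      0.259
  eq           1.097      8.047       7.23      3.149
  solve Keq expr → x = 0.1295; check Q = 4234
Then remove 1.003 M of A.
Step 2:
                   X          E          A          L
  init         1.097      8.047      6.227      3.149
  Δ         -0.05262     0.1052    0.05262     0.1052
  eq           1.044      8.152       6.28      3.254
  solve Keq expr → x = 0.05262; check Q = 4234

Direction: forward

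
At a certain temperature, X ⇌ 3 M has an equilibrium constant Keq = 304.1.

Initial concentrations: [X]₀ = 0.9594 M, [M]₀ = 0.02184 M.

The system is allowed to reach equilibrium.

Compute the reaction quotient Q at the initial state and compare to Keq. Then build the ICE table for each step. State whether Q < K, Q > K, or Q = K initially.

Q₀ = 1.0858e-05; Q < K (proceeds forward)

Q₀ = 1.0858e-05 vs Keq = 304.1 ⇒ Q<K, forward
Step 1:
                  X         M
  Initial    0.9594   0.02184
  Change    -0.8943     2.683
  Equil     0.06507     2.705
  solve Keq expr → x = 0.8943; check Q = 304.1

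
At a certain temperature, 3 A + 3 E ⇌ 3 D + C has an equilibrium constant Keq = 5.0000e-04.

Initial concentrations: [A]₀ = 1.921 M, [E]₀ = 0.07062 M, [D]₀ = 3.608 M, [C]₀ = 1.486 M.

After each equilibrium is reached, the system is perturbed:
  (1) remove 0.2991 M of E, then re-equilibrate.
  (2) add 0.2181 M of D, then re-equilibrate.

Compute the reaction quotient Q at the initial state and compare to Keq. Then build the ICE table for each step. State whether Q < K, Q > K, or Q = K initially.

Q₀ = 2.7955e+04; Q > K (proceeds reverse)

Q₀ = 2.7955e+04 vs Keq = 5.0000e-04 ⇒ Q>K, reverse
Step 1:
                   A          E          D          C
  Initial      1.921    0.07062      3.608      1.486
  Change       2.537      2.537     -2.537    -0.8458
  Equil        4.458      2.608      1.071     0.6402
  solve Keq expr → x = -0.8458; check Q = 5.0000e-04
Then remove 0.2991 M of E.
Step 2:
                   A          E          D          C
  Initial      4.458      2.309      1.071     0.6402
  Change     0.06801    0.06801   -0.06801   -0.02267
  Equil        4.526      2.377      1.003     0.6176
  solve Keq expr → x = -0.02267; check Q = 5.0000e-04
Then add 0.2181 M of D.
Step 3:
                   A          E          D          C
  Initial      4.526      2.377      1.221     0.6176
  Change      0.1174     0.1174    -0.1174   -0.03914
  Equil        4.644      2.494      1.103     0.5784
  solve Keq expr → x = -0.03914; check Q = 5.0000e-04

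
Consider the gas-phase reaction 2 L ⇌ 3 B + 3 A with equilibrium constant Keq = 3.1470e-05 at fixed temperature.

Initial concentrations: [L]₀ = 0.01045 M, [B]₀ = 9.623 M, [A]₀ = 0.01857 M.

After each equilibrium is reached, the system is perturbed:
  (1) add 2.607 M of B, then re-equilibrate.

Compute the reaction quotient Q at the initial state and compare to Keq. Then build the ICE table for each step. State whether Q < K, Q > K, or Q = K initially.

Q₀ = 52.26 vs Keq = 3.1470e-05 ⇒ Q>K, reverse
Step 1:
                    L           B           A
  init        0.01045       9.623     0.01857
  Δ            0.0122    -0.01831    -0.01831
  eq          0.02265       9.605  2.6318e-04
  solve Keq expr → x = -0.006102; check Q = 3.1470e-05
Then add 2.607 M of B.
Step 2:
                    L           B           A
  init        0.02265       12.21  2.6318e-04
  Δ        3.7304e-05 -5.5957e-05 -5.5957e-05
  eq          0.02269       12.21  2.0722e-04
  solve Keq expr → x = -1.8652e-05; check Q = 3.1470e-05

Q₀ = 52.26; Q > K (proceeds reverse)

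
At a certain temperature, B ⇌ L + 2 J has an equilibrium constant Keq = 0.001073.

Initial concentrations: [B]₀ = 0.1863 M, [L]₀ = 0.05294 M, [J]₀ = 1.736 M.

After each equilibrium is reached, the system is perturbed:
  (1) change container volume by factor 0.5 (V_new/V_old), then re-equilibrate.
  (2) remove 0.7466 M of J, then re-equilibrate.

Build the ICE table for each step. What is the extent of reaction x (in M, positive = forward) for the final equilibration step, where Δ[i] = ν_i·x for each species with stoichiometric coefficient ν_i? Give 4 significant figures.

x = 3.2938e-05 M

Q₀ = 0.8564 vs Keq = 0.001073 ⇒ Q>K, reverse
Step 1:
                    B           L           J
  init         0.1863     0.05294       1.736
  Δ           0.05284    -0.05284     -0.1057
  eq           0.2391  9.6542e-05        1.63
  solve Keq expr → x = -0.05284; check Q = 0.001073
Then change container volume by factor 0.5 (V_new/V_old).
Step 2:
                    B           L           J
  init         0.4783  1.9308e-04       3.261
  Δ        1.4479e-04 -1.4479e-04 -2.8958e-04
  eq           0.4784  4.8294e-05        3.26
  solve Keq expr → x = -1.4479e-04; check Q = 0.001073
Then remove 0.7466 M of J.
Step 3:
                    B           L           J
  init         0.4784  4.8294e-05       2.514
  Δ       -3.2938e-05  3.2938e-05  6.5876e-05
  eq           0.4784  8.1232e-05       2.514
  solve Keq expr → x = 3.2938e-05; check Q = 0.001073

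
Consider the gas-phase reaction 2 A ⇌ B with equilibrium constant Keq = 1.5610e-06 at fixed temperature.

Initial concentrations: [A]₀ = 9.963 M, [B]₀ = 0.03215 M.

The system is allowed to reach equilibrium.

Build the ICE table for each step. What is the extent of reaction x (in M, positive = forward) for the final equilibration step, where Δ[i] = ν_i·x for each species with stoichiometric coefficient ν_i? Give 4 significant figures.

x = -0.03199 M

Q₀ = 3.2389e-04 vs Keq = 1.5610e-06 ⇒ Q>K, reverse
Step 1:
                    A           B
  Initial       9.963     0.03215
  Change      0.06399    -0.03199
  Equil         10.03  1.5694e-04
  solve Keq expr → x = -0.03199; check Q = 1.5610e-06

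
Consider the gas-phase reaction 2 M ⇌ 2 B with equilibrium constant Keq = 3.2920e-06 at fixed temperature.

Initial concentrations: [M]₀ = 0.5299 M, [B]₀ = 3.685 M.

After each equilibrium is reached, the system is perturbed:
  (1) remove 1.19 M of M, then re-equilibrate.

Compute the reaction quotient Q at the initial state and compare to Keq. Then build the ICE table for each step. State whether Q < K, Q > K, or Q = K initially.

Q₀ = 48.36; Q > K (proceeds reverse)

Q₀ = 48.36 vs Keq = 3.2920e-06 ⇒ Q>K, reverse
Step 1:
                  M         B
  init       0.5299     3.685
  Δ           3.677    -3.677
  eq          4.207  0.007634
  solve Keq expr → x = -1.839; check Q = 3.2920e-06
Then remove 1.19 M of M.
Step 2:
                  M         B
  init        3.017  0.007634
  Δ        0.002155 -0.002155
  eq          3.019  0.005478
  solve Keq expr → x = -0.001078; check Q = 3.2920e-06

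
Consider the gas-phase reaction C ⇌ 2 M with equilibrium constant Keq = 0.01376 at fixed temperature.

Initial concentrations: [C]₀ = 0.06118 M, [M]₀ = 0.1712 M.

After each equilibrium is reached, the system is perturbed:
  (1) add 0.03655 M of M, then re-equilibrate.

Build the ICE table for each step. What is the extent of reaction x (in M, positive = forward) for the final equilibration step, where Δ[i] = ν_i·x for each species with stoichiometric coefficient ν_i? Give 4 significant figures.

Q₀ = 0.4791 vs Keq = 0.01376 ⇒ Q>K, reverse
Step 1:
                   C          M
  Initial    0.06118     0.1712
  Change     0.06478    -0.1296
  Equil        0.126    0.04163
  solve Keq expr → x = -0.06478; check Q = 0.01376
Then add 0.03655 M of M.
Step 2:
                   C          M
  Initial      0.126    0.07818
  Change     0.01692   -0.03384
  Equil       0.1429    0.04434
  solve Keq expr → x = -0.01692; check Q = 0.01376

x = -0.01692 M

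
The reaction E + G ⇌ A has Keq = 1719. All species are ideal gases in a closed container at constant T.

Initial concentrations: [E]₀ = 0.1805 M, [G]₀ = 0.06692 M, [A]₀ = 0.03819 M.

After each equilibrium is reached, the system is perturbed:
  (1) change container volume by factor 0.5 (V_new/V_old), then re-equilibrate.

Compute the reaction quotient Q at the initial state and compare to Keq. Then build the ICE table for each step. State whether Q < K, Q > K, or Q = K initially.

Q₀ = 3.162; Q < K (proceeds forward)

Q₀ = 3.162 vs Keq = 1719 ⇒ Q<K, forward
Step 1:
                  E         G         A
  I          0.1805   0.06692   0.03819
  C        -0.06639  -0.06639   0.06639
  E          0.1141 5.3312e-04    0.1046
  solve Keq expr → x = 0.06639; check Q = 1719
Then change container volume by factor 0.5 (V_new/V_old).
Step 2:
                  E         G         A
  I          0.2282  0.001066    0.2092
  C       -5.3052e-04 -5.3052e-04 5.3052e-04
  E          0.2277 5.3572e-04    0.2097
  solve Keq expr → x = 5.3052e-04; check Q = 1719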